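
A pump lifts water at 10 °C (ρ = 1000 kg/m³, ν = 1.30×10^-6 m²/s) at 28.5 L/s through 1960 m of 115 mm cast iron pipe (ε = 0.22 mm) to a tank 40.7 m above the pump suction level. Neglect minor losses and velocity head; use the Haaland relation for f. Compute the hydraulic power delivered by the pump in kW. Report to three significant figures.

V = 4Q/(πD²) = 2.744 m/s; Re = 2.43×10^5; ε/D = 0.00191; f = 0.02386
h_f = f(L/D)V²/2g = 156.1 m
Total head H = z + h_f = 40.7 + 156.1 = 196.8 m
P_hyd = ρgQH = 1000·9.81·0.0285·196.8 = 55.01 kW

P_hyd ≈ 55.0 kW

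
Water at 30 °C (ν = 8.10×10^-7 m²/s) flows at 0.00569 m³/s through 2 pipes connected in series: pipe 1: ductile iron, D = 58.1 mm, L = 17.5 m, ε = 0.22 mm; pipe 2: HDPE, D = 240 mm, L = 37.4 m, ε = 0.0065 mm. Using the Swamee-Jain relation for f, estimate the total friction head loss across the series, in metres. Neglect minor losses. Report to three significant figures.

H ≈ 2.05 m

Pipe 1: V = 2.146 m/s, Re = 1.54×10^5, ε/D = 0.00379, f = 0.02891, h_1 = f(L/D)V²/2g = 2.044 m
Pipe 2: V = 0.1258 m/s, Re = 3.73×10^4, ε/D = 2.71×10^-5, f = 0.02230, h_2 = f(L/D)V²/2g = 0.002802 m
Series → Q common, losses add: H = Σh = 2.047 m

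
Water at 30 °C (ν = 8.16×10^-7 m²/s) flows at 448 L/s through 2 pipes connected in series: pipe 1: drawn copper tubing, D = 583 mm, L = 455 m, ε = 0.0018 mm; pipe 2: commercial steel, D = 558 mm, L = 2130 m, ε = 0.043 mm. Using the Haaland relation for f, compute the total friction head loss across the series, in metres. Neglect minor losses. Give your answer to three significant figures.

Pipe 1: V = 1.678 m/s, Re = 1.20×10^6, ε/D = 3.09×10^-6, f = 0.01130, h_1 = f(L/D)V²/2g = 1.266 m
Pipe 2: V = 1.832 m/s, Re = 1.25×10^6, ε/D = 7.71×10^-5, f = 0.01272, h_2 = f(L/D)V²/2g = 8.307 m
Series → Q common, losses add: H = Σh = 9.573 m

H ≈ 9.57 m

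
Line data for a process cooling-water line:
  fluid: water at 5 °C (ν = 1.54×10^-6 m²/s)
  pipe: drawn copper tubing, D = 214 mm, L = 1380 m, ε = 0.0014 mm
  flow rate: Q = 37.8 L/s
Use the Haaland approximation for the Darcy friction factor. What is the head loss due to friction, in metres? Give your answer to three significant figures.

h_f ≈ 6.00 m

V = 4Q/(πD²) = 4·0.0378/(π·0.214²) = 1.051 m/s
Re = VD/ν = 1.051·0.214/1.54×10^-6 = 1.46×10^5 → turbulent
ε/D = 0.0014/214 = 6.54×10^-6
Haaland: f = 0.01652
h_f = f(L/D)V²/(2g) = 0.01652·(1380/0.214)·1.051²/(2·9.81) = 5.998 m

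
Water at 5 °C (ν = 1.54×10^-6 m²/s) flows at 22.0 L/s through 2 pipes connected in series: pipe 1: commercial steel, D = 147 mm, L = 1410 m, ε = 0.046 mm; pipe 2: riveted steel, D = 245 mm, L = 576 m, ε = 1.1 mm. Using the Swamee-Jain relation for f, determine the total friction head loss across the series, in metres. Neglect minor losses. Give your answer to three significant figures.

H ≈ 16.4 m

Pipe 1: V = 1.296 m/s, Re = 1.24×10^5, ε/D = 3.13×10^-4, f = 0.01897, h_1 = f(L/D)V²/2g = 15.59 m
Pipe 2: V = 0.4667 m/s, Re = 7.42×10^4, ε/D = 0.00449, f = 0.03103, h_2 = f(L/D)V²/2g = 0.8098 m
Series → Q common, losses add: H = Σh = 16.40 m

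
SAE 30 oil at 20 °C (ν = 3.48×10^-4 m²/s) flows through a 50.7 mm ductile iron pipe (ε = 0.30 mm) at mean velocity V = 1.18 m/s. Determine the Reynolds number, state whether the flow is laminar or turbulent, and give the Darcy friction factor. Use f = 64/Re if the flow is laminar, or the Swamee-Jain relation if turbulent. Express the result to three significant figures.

Re = VD/ν = 1.180·0.0507/3.48×10^-4 = 172
Re < 2300 → laminar → f = 64/Re = 0.3723

Re ≈ 172; laminar; f = 64/Re ≈ 0.372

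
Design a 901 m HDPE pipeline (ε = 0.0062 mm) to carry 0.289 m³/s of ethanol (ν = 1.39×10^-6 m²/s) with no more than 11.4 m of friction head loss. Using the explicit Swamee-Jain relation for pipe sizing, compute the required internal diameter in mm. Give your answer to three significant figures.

D ≈ 374 mm

Swamee-Jain (Type III): D = 0.66·[ε^1.25·(LQ²/(gh_f))^4.75 + ν·Q^9.4·(L/(gh_f))^5.2]^0.04
LQ²/(gh_f) = 0.6729; L/(gh_f) = 8.057
Term 1 = ε^1.25·(…)^4.75 = 4.71×10^-8; Term 2 = ν·Q^9.4·(…)^5.2 = 6.13×10^-7
D = 0.66·(4.71×10^-8 + 6.13×10^-7)^0.04 = 0.3735 m = 374 mm
Check: V = 2.64 m/s, Re = 7.09×10^5, f = 0.01264, h_f = 10.8 m ≈ 11.4 m ✓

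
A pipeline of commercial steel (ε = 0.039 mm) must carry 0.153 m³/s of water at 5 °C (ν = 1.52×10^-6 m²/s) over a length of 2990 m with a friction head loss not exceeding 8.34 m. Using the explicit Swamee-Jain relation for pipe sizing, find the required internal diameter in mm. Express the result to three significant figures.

D ≈ 408 mm

Swamee-Jain (Type III): D = 0.66·[ε^1.25·(LQ²/(gh_f))^4.75 + ν·Q^9.4·(L/(gh_f))^5.2]^0.04
LQ²/(gh_f) = 0.8555; L/(gh_f) = 36.55
Term 1 = ε^1.25·(…)^4.75 = 1.47×10^-6; Term 2 = ν·Q^9.4·(…)^5.2 = 4.41×10^-6
D = 0.66·(1.47×10^-6 + 4.41×10^-6)^0.04 = 0.4077 m = 408 mm
Check: V = 1.17 m/s, Re = 3.14×10^5, f = 0.01530, h_f = 7.85 m ≈ 8.34 m ✓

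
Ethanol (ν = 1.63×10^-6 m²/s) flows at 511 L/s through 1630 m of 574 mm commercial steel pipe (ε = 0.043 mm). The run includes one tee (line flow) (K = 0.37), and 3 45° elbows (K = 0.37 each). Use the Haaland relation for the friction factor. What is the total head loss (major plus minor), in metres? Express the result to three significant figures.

V = 4Q/(πD²) = 1.975 m/s; V²/2g = 0.1988 m
Re = 6.95×10^5, ε/D = 7.49×10^-5 → f = 0.01343 (Haaland)
Major: h_f = f(L/D)·V²/2g = 0.01343·2840·0.1988 = 7.581 m
Minor: ΣK = 1.48; h_m = ΣK·V²/2g = 0.2942 m
Total H_L = 7.581 + 0.2942 = 7.876 m

H_L ≈ 7.88 m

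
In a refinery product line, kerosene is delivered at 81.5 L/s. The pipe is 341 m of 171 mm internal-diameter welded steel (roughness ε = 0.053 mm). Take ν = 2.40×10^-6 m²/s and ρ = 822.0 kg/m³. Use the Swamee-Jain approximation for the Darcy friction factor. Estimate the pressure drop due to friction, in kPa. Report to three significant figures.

Δp ≈ 180 kPa

V = 4Q/(πD²) = 4·0.0815/(π·0.171²) = 3.549 m/s
Re = VD/ν = 3.549·0.171/2.40×10^-6 = 2.53×10^5 → turbulent
ε/D = 0.053/171 = 3.10×10^-4
Swamee-Jain: f = 0.01741
h_f = f(L/D)V²/(2g) = 0.01741·(341/0.171)·3.549²/(2·9.81) = 22.29 m
Δp = ρg·h_f = 822.0·9.81·22.29 = 179.7 kPa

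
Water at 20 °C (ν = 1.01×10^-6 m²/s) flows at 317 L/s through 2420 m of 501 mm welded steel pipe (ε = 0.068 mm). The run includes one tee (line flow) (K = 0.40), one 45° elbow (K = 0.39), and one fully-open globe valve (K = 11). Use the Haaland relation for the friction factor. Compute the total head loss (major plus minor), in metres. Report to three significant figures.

V = 4Q/(πD²) = 1.608 m/s; V²/2g = 0.1318 m
Re = 7.98×10^5, ε/D = 1.36×10^-4 → f = 0.01405 (Haaland)
Major: h_f = f(L/D)·V²/2g = 0.01405·4830·0.1318 = 8.946 m
Minor: ΣK = 11.8; h_m = ΣK·V²/2g = 1.554 m
Total H_L = 8.946 + 1.554 = 10.50 m

H_L ≈ 10.5 m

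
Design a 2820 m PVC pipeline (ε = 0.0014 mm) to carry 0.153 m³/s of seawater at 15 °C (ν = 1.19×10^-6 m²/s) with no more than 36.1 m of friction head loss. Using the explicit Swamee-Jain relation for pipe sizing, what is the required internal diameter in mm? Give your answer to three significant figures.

D ≈ 291 mm

Swamee-Jain (Type III): D = 0.66·[ε^1.25·(LQ²/(gh_f))^4.75 + ν·Q^9.4·(L/(gh_f))^5.2]^0.04
LQ²/(gh_f) = 0.1864; L/(gh_f) = 7.963
Term 1 = ε^1.25·(…)^4.75 = 1.65×10^-11; Term 2 = ν·Q^9.4·(…)^5.2 = 1.25×10^-9
D = 0.66·(1.65×10^-11 + 1.25×10^-9)^0.04 = 0.2908 m = 291 mm
Check: V = 2.30 m/s, Re = 5.63×10^5, f = 0.01290, h_f = 33.8 m ≈ 36.1 m ✓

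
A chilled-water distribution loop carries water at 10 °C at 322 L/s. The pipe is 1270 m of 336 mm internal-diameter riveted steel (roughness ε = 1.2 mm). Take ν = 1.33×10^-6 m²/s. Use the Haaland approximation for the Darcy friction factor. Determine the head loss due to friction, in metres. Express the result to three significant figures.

V = 4Q/(πD²) = 4·0.322/(π·0.336²) = 3.632 m/s
Re = VD/ν = 3.632·0.336/1.33×10^-6 = 9.17×10^5 → turbulent
ε/D = 1.2/336 = 0.00357
Haaland: f = 0.02767
h_f = f(L/D)V²/(2g) = 0.02767·(1270/0.336)·3.632²/(2·9.81) = 70.30 m

h_f ≈ 70.3 m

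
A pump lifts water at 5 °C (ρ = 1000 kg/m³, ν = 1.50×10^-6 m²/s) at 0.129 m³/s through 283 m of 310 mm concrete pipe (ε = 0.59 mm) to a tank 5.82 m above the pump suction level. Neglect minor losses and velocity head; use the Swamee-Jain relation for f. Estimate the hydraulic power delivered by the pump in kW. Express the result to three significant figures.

P_hyd ≈ 11.5 kW

V = 4Q/(πD²) = 1.709 m/s; Re = 3.53×10^5; ε/D = 0.00190; f = 0.02378
h_f = f(L/D)V²/2g = 3.233 m
Total head H = z + h_f = 5.82 + 3.233 = 9.053 m
P_hyd = ρgQH = 1000·9.81·0.129·9.053 = 11.46 kW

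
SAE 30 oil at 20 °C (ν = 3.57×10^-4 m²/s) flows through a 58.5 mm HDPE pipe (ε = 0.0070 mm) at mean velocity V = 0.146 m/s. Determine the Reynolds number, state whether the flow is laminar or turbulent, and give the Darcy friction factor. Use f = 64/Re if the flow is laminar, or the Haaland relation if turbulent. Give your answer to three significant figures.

Re ≈ 23.9; laminar; f = 64/Re ≈ 2.68

Re = VD/ν = 0.1460·0.0585/3.57×10^-4 = 23.9
Re < 2300 → laminar → f = 64/Re = 2.675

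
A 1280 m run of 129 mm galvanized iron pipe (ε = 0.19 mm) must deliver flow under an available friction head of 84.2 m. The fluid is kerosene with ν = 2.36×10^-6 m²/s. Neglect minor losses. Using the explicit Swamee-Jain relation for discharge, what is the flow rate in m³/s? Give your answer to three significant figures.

Q ≈ 0.0351 m³/s

Swamee-Jain (Type II): Q = -0.965·√(gD⁵h_f/L)·ln[ε/(3.7D) + √(3.17ν²L/(gD³h_f))]
√(gD⁵h_f/L) = √(9.81·0.129⁵·84.2/1280) = 0.004801
ε/(3.7D) = 3.98×10^-4; √(3.17ν²L/(gD³h_f)) = 1.13×10^-4
Q = -0.965·0.004801·ln(5.110×10^-4) = 0.03512 m³/s
Check: V = 2.69 m/s, Re = 1.47×10^5, f = 0.02326, h_f = 84.9 m ≈ 84.2 m ✓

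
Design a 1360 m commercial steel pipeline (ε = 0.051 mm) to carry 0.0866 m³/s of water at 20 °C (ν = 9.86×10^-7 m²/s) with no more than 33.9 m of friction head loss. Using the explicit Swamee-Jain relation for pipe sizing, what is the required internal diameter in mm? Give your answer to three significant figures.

D ≈ 211 mm

Swamee-Jain (Type III): D = 0.66·[ε^1.25·(LQ²/(gh_f))^4.75 + ν·Q^9.4·(L/(gh_f))^5.2]^0.04
LQ²/(gh_f) = 0.03067; L/(gh_f) = 4.089
Term 1 = ε^1.25·(…)^4.75 = 2.79×10^-13; Term 2 = ν·Q^9.4·(…)^5.2 = 1.54×10^-13
D = 0.66·(2.79×10^-13 + 1.54×10^-13)^0.04 = 0.2114 m = 211 mm
Check: V = 2.47 m/s, Re = 5.29×10^5, f = 0.01582, h_f = 31.6 m ≈ 33.9 m ✓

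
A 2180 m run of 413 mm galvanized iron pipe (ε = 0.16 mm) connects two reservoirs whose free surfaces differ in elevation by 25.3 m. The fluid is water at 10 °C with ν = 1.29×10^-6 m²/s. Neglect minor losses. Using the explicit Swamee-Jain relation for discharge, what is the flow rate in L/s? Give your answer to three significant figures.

Q ≈ 319 L/s

Swamee-Jain (Type II): Q = -0.965·√(gD⁵h_f/L)·ln[ε/(3.7D) + √(3.17ν²L/(gD³h_f))]
√(gD⁵h_f/L) = √(9.81·0.413⁵·25.3/2180) = 0.03699
ε/(3.7D) = 1.05×10^-4; √(3.17ν²L/(gD³h_f)) = 2.56×10^-5
Q = -0.965·0.03699·ln(1.304×10^-4) = 0.3193 m³/s
Check: V = 2.38 m/s, Re = 7.63×10^5, f = 0.01666, h_f = 25.5 m ≈ 25.3 m ✓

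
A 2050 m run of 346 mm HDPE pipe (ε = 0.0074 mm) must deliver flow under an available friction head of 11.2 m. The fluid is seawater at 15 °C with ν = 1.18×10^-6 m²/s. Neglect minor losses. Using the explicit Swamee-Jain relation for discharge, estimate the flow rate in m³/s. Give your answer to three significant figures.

Q ≈ 0.156 m³/s

Swamee-Jain (Type II): Q = -0.965·√(gD⁵h_f/L)·ln[ε/(3.7D) + √(3.17ν²L/(gD³h_f))]
√(gD⁵h_f/L) = √(9.81·0.346⁵·11.2/2050) = 0.01630
ε/(3.7D) = 5.78×10^-6; √(3.17ν²L/(gD³h_f)) = 4.46×10^-5
Q = -0.965·0.01630·ln(5.037×10^-5) = 0.1557 m³/s
Check: V = 1.66 m/s, Re = 4.86×10^5, f = 0.01349, h_f = 11.2 m ≈ 11.2 m ✓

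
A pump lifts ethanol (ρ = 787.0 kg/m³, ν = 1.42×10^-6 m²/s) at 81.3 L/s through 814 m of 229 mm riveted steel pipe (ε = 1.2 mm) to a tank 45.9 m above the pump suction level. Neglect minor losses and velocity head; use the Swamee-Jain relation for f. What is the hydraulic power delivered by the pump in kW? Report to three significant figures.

V = 4Q/(πD²) = 1.974 m/s; Re = 3.18×10^5; ε/D = 0.00524; f = 0.03122
h_f = f(L/D)V²/2g = 22.04 m
Total head H = z + h_f = 45.9 + 22.04 = 67.94 m
P_hyd = ρgQH = 787.0·9.81·0.0813·67.94 = 42.64 kW

P_hyd ≈ 42.6 kW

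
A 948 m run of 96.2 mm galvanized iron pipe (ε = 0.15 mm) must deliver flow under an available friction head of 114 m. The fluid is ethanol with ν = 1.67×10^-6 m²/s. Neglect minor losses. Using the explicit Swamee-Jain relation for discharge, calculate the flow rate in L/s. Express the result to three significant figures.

Q ≈ 22.8 L/s

Swamee-Jain (Type II): Q = -0.965·√(gD⁵h_f/L)·ln[ε/(3.7D) + √(3.17ν²L/(gD³h_f))]
√(gD⁵h_f/L) = √(9.81·0.0962⁵·114/948) = 0.003118
ε/(3.7D) = 4.21×10^-4; √(3.17ν²L/(gD³h_f)) = 9.17×10^-5
Q = -0.965·0.003118·ln(5.132×10^-4) = 0.02279 m³/s
Check: V = 3.14 m/s, Re = 1.81×10^5, f = 0.02328, h_f = 115 m ≈ 114 m ✓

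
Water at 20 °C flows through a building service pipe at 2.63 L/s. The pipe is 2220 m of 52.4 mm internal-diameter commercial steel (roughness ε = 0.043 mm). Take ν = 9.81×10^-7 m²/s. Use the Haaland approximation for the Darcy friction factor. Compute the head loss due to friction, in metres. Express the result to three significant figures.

V = 4Q/(πD²) = 4·0.00263/(π·0.0524²) = 1.220 m/s
Re = VD/ν = 1.220·0.0524/9.81×10^-7 = 6.51×10^4 → turbulent
ε/D = 0.043/52.4 = 8.21×10^-4
Haaland: f = 0.02239
h_f = f(L/D)V²/(2g) = 0.02239·(2220/0.0524)·1.220²/(2·9.81) = 71.92 m

h_f ≈ 71.9 m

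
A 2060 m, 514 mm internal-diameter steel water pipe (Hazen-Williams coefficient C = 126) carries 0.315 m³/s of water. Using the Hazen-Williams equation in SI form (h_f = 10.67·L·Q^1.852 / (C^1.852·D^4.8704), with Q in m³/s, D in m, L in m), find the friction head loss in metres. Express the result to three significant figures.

h_f ≈ 8.53 m

h_f = 10.67·2060·0.315^1.852 / (126^1.852·0.514^4.8704) = 8.526 m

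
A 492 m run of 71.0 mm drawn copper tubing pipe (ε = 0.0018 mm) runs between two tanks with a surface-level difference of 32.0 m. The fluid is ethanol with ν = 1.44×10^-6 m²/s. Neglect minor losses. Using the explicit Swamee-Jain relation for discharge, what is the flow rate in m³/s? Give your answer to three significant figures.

Q ≈ 0.00895 m³/s

Swamee-Jain (Type II): Q = -0.965·√(gD⁵h_f/L)·ln[ε/(3.7D) + √(3.17ν²L/(gD³h_f))]
√(gD⁵h_f/L) = √(9.81·0.0710⁵·32.0/492) = 0.001073
ε/(3.7D) = 6.85×10^-6; √(3.17ν²L/(gD³h_f)) = 1.70×10^-4
Q = -0.965·0.001073·ln(1.765×10^-4) = 0.008948 m³/s
Check: V = 2.26 m/s, Re = 1.11×10^5, f = 0.01763, h_f = 31.8 m ≈ 32.0 m ✓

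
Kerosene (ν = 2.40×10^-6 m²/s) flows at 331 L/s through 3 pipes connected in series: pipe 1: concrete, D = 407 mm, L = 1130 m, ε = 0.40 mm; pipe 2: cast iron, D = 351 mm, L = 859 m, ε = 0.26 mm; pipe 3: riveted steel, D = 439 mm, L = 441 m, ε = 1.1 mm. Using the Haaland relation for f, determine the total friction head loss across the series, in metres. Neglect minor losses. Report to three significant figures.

Pipe 1: V = 2.544 m/s, Re = 4.31×10^5, ε/D = 9.83×10^-4, f = 0.02020, h_1 = f(L/D)V²/2g = 18.50 m
Pipe 2: V = 3.421 m/s, Re = 5.00×10^5, ε/D = 7.41×10^-4, f = 0.01896, h_2 = f(L/D)V²/2g = 27.67 m
Pipe 3: V = 2.187 m/s, Re = 4.00×10^5, ε/D = 0.00251, f = 0.02528, h_3 = f(L/D)V²/2g = 6.191 m
Series → Q common, losses add: H = Σh = 52.36 m

H ≈ 52.4 m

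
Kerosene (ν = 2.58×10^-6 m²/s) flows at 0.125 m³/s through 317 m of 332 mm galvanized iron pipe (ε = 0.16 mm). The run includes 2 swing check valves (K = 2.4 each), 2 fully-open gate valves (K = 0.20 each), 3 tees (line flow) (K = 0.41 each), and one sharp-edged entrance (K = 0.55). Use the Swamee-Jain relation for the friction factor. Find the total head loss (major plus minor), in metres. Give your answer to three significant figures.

H_L ≈ 2.67 m

V = 4Q/(πD²) = 1.444 m/s; V²/2g = 0.1063 m
Re = 1.86×10^5, ε/D = 4.82×10^-4 → f = 0.01897 (Swamee-Jain)
Major: h_f = f(L/D)·V²/2g = 0.01897·954.8·0.1063 = 1.925 m
Minor: ΣK = 6.98; h_m = ΣK·V²/2g = 0.7417 m
Total H_L = 1.925 + 0.7417 = 2.666 m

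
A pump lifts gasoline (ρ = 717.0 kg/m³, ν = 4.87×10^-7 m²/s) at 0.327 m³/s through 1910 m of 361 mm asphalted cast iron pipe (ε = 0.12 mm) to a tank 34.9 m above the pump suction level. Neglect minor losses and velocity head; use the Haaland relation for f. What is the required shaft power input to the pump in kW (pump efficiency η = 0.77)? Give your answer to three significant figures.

V = 4Q/(πD²) = 3.195 m/s; Re = 2.37×10^6; ε/D = 3.32×10^-4; f = 0.01556
h_f = f(L/D)V²/2g = 42.82 m
Total head H = z + h_f = 34.9 + 42.82 = 77.72 m
P_hyd = ρgQH = 717.0·9.81·0.327·77.72 = 178.8 kW
P_shaft = P_hyd/η = 178.8/0.77 = 232.2 kW

P_shaft ≈ 232 kW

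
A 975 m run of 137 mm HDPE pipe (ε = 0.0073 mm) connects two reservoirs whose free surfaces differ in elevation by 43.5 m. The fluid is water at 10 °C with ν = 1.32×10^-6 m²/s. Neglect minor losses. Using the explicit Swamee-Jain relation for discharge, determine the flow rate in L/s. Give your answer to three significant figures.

Swamee-Jain (Type II): Q = -0.965·√(gD⁵h_f/L)·ln[ε/(3.7D) + √(3.17ν²L/(gD³h_f))]
√(gD⁵h_f/L) = √(9.81·0.137⁵·43.5/975) = 0.004596
ε/(3.7D) = 1.44×10^-5; √(3.17ν²L/(gD³h_f)) = 7.01×10^-5
Q = -0.965·0.004596·ln(8.446×10^-5) = 0.04160 m³/s
Check: V = 2.82 m/s, Re = 2.93×10^5, f = 0.01503, h_f = 43.4 m ≈ 43.5 m ✓

Q ≈ 41.6 L/s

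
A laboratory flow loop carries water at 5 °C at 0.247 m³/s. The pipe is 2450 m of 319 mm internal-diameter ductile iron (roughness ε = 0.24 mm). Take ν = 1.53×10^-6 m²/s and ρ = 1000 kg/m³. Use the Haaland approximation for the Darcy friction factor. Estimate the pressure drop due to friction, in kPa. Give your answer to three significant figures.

Δp ≈ 692 kPa

V = 4Q/(πD²) = 4·0.247/(π·0.319²) = 3.090 m/s
Re = VD/ν = 3.090·0.319/1.53×10^-6 = 6.44×10^5 → turbulent
ε/D = 0.24/319 = 7.52×10^-4
Haaland: f = 0.01888
h_f = f(L/D)V²/(2g) = 0.01888·(2450/0.319)·3.090²/(2·9.81) = 70.59 m
Δp = ρg·h_f = 1000·9.81·70.59 = 692.5 kPa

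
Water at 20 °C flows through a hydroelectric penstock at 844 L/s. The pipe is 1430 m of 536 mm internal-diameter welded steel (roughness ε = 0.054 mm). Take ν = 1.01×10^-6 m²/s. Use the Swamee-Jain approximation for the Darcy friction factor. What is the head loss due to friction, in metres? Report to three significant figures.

h_f ≈ 24.5 m

V = 4Q/(πD²) = 4·0.844/(π·0.536²) = 3.740 m/s
Re = VD/ν = 3.740·0.536/1.01×10^-6 = 1.99×10^6 → turbulent
ε/D = 0.054/536 = 1.01×10^-4
Swamee-Jain: f = 0.01290
h_f = f(L/D)V²/(2g) = 0.01290·(1430/0.536)·3.740²/(2·9.81) = 24.54 m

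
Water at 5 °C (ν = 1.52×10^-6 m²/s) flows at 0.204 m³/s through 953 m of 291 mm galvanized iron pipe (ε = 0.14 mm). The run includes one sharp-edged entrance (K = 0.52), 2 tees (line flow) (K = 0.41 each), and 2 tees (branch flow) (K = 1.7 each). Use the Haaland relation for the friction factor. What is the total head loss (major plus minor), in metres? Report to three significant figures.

H_L ≈ 29.5 m

V = 4Q/(πD²) = 3.067 m/s; V²/2g = 0.4795 m
Re = 5.87×10^5, ε/D = 4.81×10^-4 → f = 0.01734 (Haaland)
Major: h_f = f(L/D)·V²/2g = 0.01734·3275·0.4795 = 27.23 m
Minor: ΣK = 4.74; h_m = ΣK·V²/2g = 2.273 m
Total H_L = 27.23 + 2.273 = 29.50 m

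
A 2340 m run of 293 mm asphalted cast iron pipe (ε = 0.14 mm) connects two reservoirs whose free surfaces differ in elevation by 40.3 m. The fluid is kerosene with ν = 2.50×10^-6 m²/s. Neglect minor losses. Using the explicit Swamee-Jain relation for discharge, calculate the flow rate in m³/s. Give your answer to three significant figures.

Q ≈ 0.157 m³/s

Swamee-Jain (Type II): Q = -0.965·√(gD⁵h_f/L)·ln[ε/(3.7D) + √(3.17ν²L/(gD³h_f))]
√(gD⁵h_f/L) = √(9.81·0.293⁵·40.3/2340) = 0.01910
ε/(3.7D) = 1.29×10^-4; √(3.17ν²L/(gD³h_f)) = 6.83×10^-5
Q = -0.965·0.01910·ln(1.974×10^-4) = 0.1572 m³/s
Check: V = 2.33 m/s, Re = 2.73×10^5, f = 0.01833, h_f = 40.6 m ≈ 40.3 m ✓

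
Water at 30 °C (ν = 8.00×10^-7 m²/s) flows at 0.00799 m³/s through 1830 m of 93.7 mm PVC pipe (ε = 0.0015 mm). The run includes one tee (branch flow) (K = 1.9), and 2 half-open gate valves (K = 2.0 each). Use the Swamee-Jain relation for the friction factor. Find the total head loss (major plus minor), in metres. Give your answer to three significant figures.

V = 4Q/(πD²) = 1.159 m/s; V²/2g = 0.06843 m
Re = 1.36×10^5, ε/D = 1.60×10^-5 → f = 0.01689 (Swamee-Jain)
Major: h_f = f(L/D)·V²/2g = 0.01689·19530·0.06843 = 22.58 m
Minor: ΣK = 5.90; h_m = ΣK·V²/2g = 0.4037 m
Total H_L = 22.58 + 0.4037 = 22.98 m

H_L ≈ 23.0 m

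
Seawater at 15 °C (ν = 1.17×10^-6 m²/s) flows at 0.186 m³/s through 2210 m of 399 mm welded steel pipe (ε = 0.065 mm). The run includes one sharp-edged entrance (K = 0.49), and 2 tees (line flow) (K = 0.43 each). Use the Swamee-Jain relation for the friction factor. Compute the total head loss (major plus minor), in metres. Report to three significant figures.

V = 4Q/(πD²) = 1.488 m/s; V²/2g = 0.1128 m
Re = 5.07×10^5, ε/D = 1.63×10^-4 → f = 0.01513 (Swamee-Jain)
Major: h_f = f(L/D)·V²/2g = 0.01513·5539·0.1128 = 9.452 m
Minor: ΣK = 1.35; h_m = ΣK·V²/2g = 0.1523 m
Total H_L = 9.452 + 0.1523 = 9.604 m

H_L ≈ 9.60 m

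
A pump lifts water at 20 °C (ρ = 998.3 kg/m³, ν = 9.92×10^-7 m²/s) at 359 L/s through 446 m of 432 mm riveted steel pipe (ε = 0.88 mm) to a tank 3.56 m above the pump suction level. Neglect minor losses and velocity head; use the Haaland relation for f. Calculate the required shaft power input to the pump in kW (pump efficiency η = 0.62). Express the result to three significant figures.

P_shaft ≈ 62.7 kW

V = 4Q/(πD²) = 2.449 m/s; Re = 1.07×10^6; ε/D = 0.00204; f = 0.02373
h_f = f(L/D)V²/2g = 7.492 m
Total head H = z + h_f = 3.56 + 7.492 = 11.05 m
P_hyd = ρgQH = 998.3·9.81·0.359·11.05 = 38.86 kW
P_shaft = P_hyd/η = 38.86/0.62 = 62.67 kW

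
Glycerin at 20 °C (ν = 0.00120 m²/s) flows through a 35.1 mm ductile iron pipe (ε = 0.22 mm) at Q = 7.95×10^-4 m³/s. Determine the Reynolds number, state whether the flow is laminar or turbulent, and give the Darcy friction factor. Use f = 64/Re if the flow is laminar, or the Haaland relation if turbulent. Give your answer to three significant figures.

V = 4Q/(πD²) = 0.8216 m/s
Re = VD/ν = 0.8216·0.0351/0.00120 = 24.0
Re < 2300 → laminar → f = 64/Re = 2.663

Re ≈ 24.0; laminar; f = 64/Re ≈ 2.66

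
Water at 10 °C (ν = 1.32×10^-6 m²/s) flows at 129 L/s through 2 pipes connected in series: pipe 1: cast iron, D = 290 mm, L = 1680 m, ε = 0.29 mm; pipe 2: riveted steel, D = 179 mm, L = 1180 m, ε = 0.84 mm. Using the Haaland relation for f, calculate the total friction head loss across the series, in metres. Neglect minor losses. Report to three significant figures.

Pipe 1: V = 1.953 m/s, Re = 4.29×10^5, ε/D = 0.00100, f = 0.02028, h_1 = f(L/D)V²/2g = 22.84 m
Pipe 2: V = 5.126 m/s, Re = 6.95×10^5, ε/D = 0.00469, f = 0.02998, h_2 = f(L/D)V²/2g = 264.7 m
Series → Q common, losses add: H = Σh = 287.6 m

H ≈ 288 m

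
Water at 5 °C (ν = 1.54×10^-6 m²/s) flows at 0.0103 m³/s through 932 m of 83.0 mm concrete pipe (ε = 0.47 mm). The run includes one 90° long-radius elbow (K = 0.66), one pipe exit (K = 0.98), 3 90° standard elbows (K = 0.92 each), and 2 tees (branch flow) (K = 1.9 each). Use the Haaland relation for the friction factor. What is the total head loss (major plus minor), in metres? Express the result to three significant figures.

H_L ≈ 68.7 m

V = 4Q/(πD²) = 1.904 m/s; V²/2g = 0.1847 m
Re = 1.03×10^5, ε/D = 0.00566 → f = 0.03238 (Haaland)
Major: h_f = f(L/D)·V²/2g = 0.03238·11229·0.1847 = 67.15 m
Minor: ΣK = 8.20; h_m = ΣK·V²/2g = 1.515 m
Total H_L = 67.15 + 1.515 = 68.66 m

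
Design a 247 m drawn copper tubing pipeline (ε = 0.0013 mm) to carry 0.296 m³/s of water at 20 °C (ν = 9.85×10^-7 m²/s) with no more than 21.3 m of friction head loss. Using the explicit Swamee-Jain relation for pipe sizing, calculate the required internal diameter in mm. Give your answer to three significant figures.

Swamee-Jain (Type III): D = 0.66·[ε^1.25·(LQ²/(gh_f))^4.75 + ν·Q^9.4·(L/(gh_f))^5.2]^0.04
LQ²/(gh_f) = 0.1036; L/(gh_f) = 1.182
Term 1 = ε^1.25·(…)^4.75 = 9.22×10^-13; Term 2 = ν·Q^9.4·(…)^5.2 = 2.52×10^-11
D = 0.66·(9.22×10^-13 + 2.52×10^-11)^0.04 = 0.2490 m = 249 mm
Check: V = 6.08 m/s, Re = 1.54×10^6, f = 0.01098, h_f = 20.5 m ≈ 21.3 m ✓

D ≈ 249 mm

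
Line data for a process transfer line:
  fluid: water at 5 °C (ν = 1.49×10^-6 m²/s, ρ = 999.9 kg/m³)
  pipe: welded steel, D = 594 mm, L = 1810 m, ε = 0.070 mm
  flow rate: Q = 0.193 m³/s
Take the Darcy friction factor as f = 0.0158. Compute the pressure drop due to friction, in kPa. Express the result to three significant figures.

V = 4Q/(πD²) = 4·0.193/(π·0.594²) = 0.6965 m/s
h_f = f(L/D)V²/(2g) = 0.01580·(1810/0.594)·0.6965²/(2·9.81) = 1.190 m
Δp = ρg·h_f = 999.9·9.81·1.190 = 11.68 kPa

Δp ≈ 11.7 kPa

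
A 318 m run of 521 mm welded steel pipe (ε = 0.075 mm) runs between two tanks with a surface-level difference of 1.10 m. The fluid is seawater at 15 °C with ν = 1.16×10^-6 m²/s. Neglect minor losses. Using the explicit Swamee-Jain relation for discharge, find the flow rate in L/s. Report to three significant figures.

Swamee-Jain (Type II): Q = -0.965·√(gD⁵h_f/L)·ln[ε/(3.7D) + √(3.17ν²L/(gD³h_f))]
√(gD⁵h_f/L) = √(9.81·0.521⁵·1.10/318) = 0.03609
ε/(3.7D) = 3.89×10^-5; √(3.17ν²L/(gD³h_f)) = 2.98×10^-5
Q = -0.965·0.03609·ln(6.872×10^-5) = 0.3339 m³/s
Check: V = 1.57 m/s, Re = 7.03×10^5, f = 0.01449, h_f = 1.11 m ≈ 1.10 m ✓

Q ≈ 334 L/s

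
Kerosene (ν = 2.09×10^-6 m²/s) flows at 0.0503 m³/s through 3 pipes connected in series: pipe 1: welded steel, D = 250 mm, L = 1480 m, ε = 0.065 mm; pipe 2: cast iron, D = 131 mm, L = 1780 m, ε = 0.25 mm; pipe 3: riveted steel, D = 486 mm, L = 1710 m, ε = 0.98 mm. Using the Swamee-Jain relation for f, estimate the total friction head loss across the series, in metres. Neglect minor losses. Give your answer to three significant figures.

H ≈ 239 m

Pipe 1: V = 1.025 m/s, Re = 1.23×10^5, ε/D = 2.60×10^-4, f = 0.01872, h_1 = f(L/D)V²/2g = 5.930 m
Pipe 2: V = 3.732 m/s, Re = 2.34×10^5, ε/D = 0.00191, f = 0.02409, h_2 = f(L/D)V²/2g = 232.3 m
Pipe 3: V = 0.2711 m/s, Re = 6.31×10^4, ε/D = 0.00202, f = 0.02625, h_3 = f(L/D)V²/2g = 0.3461 m
Series → Q common, losses add: H = Σh = 238.6 m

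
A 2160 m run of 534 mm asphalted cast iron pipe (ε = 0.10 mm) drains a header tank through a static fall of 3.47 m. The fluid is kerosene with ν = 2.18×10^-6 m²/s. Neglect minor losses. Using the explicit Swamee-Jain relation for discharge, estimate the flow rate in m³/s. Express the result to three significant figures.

Swamee-Jain (Type II): Q = -0.965·√(gD⁵h_f/L)·ln[ε/(3.7D) + √(3.17ν²L/(gD³h_f))]
√(gD⁵h_f/L) = √(9.81·0.534⁵·3.47/2160) = 0.02616
ε/(3.7D) = 5.06×10^-5; √(3.17ν²L/(gD³h_f)) = 7.92×10^-5
Q = -0.965·0.02616·ln(1.298×10^-4) = 0.2259 m³/s
Check: V = 1.01 m/s, Re = 2.47×10^5, f = 0.01658, h_f = 3.48 m ≈ 3.47 m ✓

Q ≈ 0.226 m³/s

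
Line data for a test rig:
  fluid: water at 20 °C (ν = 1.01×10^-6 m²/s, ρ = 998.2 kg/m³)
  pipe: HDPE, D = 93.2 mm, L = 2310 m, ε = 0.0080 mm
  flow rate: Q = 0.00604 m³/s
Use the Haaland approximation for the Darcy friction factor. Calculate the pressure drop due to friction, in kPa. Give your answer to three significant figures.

V = 4Q/(πD²) = 4·0.00604/(π·0.0932²) = 0.8854 m/s
Re = VD/ν = 0.8854·0.0932/1.01×10^-6 = 8.17×10^4 → turbulent
ε/D = 0.0080/93.2 = 8.58×10^-5
Haaland: f = 0.01893
h_f = f(L/D)V²/(2g) = 0.01893·(2310/0.0932)·0.8854²/(2·9.81) = 18.74 m
Δp = ρg·h_f = 998.2·9.81·18.74 = 183.5 kPa

Δp ≈ 184 kPa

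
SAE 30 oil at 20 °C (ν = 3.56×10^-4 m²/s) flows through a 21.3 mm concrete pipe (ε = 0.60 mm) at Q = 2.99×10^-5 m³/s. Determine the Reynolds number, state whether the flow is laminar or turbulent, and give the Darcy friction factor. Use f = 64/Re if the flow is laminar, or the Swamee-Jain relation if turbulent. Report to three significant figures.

V = 4Q/(πD²) = 0.08391 m/s
Re = VD/ν = 0.08391·0.0213/3.56×10^-4 = 5.02
Re < 2300 → laminar → f = 64/Re = 12.75

Re ≈ 5.02; laminar; f = 64/Re ≈ 12.7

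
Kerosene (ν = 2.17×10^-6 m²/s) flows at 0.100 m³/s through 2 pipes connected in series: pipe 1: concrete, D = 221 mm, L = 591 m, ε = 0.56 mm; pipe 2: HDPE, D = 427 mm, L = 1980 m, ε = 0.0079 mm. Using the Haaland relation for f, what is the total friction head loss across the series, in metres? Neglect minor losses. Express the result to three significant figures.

H ≈ 25.6 m

Pipe 1: V = 2.607 m/s, Re = 2.65×10^5, ε/D = 0.00253, f = 0.02553, h_1 = f(L/D)V²/2g = 23.64 m
Pipe 2: V = 0.6983 m/s, Re = 1.37×10^5, ε/D = 1.85×10^-5, f = 0.01679, h_2 = f(L/D)V²/2g = 1.935 m
Series → Q common, losses add: H = Σh = 25.58 m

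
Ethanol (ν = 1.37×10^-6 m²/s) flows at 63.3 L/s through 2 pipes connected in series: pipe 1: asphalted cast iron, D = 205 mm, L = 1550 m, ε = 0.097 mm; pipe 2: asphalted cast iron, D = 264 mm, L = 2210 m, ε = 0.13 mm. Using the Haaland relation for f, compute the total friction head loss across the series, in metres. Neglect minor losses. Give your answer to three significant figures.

Pipe 1: V = 1.918 m/s, Re = 2.87×10^5, ε/D = 4.73×10^-4, f = 0.01797, h_1 = f(L/D)V²/2g = 25.47 m
Pipe 2: V = 1.156 m/s, Re = 2.23×10^5, ε/D = 4.92×10^-4, f = 0.01843, h_2 = f(L/D)V²/2g = 10.51 m
Series → Q common, losses add: H = Σh = 35.99 m

H ≈ 36.0 m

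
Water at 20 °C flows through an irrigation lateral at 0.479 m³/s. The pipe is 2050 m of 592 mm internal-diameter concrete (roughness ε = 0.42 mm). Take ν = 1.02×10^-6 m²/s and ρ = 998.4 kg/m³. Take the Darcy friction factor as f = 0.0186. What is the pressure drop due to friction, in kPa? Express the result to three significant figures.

V = 4Q/(πD²) = 4·0.479/(π·0.592²) = 1.740 m/s
h_f = f(L/D)V²/(2g) = 0.01860·(2050/0.592)·1.740²/(2·9.81) = 9.941 m
Δp = ρg·h_f = 998.4·9.81·9.941 = 97.37 kPa

Δp ≈ 97.4 kPa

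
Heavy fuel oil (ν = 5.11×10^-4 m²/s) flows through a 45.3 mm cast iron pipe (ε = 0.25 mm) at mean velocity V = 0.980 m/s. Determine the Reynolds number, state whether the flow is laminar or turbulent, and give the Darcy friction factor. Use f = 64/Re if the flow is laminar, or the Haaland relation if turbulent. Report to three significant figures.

Re ≈ 86.9; laminar; f = 64/Re ≈ 0.737

Re = VD/ν = 0.9800·0.0453/5.11×10^-4 = 86.9
Re < 2300 → laminar → f = 64/Re = 0.7367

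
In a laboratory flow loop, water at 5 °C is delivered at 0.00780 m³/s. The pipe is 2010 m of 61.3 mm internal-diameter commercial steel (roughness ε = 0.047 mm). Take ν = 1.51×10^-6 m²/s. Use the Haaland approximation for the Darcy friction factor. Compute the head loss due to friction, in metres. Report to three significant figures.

h_f ≈ 245 m

V = 4Q/(πD²) = 4·0.00780/(π·0.0613²) = 2.643 m/s
Re = VD/ν = 2.643·0.0613/1.51×10^-6 = 1.07×10^5 → turbulent
ε/D = 0.047/61.3 = 7.67×10^-4
Haaland: f = 0.02097
h_f = f(L/D)V²/(2g) = 0.02097·(2010/0.0613)·2.643²/(2·9.81) = 244.8 m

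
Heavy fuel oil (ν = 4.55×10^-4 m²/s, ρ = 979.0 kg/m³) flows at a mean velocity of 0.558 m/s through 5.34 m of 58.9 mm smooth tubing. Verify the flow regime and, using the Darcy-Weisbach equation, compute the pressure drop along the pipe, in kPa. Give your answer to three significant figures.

Δp ≈ 12.2 kPa

Re = VD/ν = 0.558·0.05890/4.55×10^-4 = 72.2 → laminar (Re < 2300)
f = 64/Re = 0.8860
h_f = f(L/D)V²/(2g) = 0.8860·(5.34/0.05890)·0.558²/(2·9.81) = 1.275 m
Δp = ρg·h_f = 979.0·9.81·1.275 = 12.24 kPa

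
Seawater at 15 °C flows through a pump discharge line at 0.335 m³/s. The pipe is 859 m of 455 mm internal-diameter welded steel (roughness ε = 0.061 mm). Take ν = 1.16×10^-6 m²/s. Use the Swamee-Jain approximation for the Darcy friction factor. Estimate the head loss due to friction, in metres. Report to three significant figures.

V = 4Q/(πD²) = 4·0.335/(π·0.455²) = 2.060 m/s
Re = VD/ν = 2.060·0.455/1.16×10^-6 = 8.08×10^5 → turbulent
ε/D = 0.061/455 = 1.34×10^-4
Swamee-Jain: f = 0.01421
h_f = f(L/D)V²/(2g) = 0.01421·(859/0.455)·2.060²/(2·9.81) = 5.804 m

h_f ≈ 5.80 m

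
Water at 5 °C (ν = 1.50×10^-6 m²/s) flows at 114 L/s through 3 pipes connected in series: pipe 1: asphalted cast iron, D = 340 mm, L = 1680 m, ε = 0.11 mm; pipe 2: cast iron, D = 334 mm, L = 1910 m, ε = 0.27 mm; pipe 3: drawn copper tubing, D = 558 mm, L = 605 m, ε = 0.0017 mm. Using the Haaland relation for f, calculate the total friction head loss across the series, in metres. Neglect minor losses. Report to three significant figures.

H ≈ 16.7 m

Pipe 1: V = 1.256 m/s, Re = 2.85×10^5, ε/D = 3.24×10^-4, f = 0.01704, h_1 = f(L/D)V²/2g = 6.767 m
Pipe 2: V = 1.301 m/s, Re = 2.90×10^5, ε/D = 8.08×10^-4, f = 0.01971, h_2 = f(L/D)V²/2g = 9.724 m
Pipe 3: V = 0.4662 m/s, Re = 1.73×10^5, ε/D = 3.05×10^-6, f = 0.01595, h_3 = f(L/D)V²/2g = 0.1916 m
Series → Q common, losses add: H = Σh = 16.68 m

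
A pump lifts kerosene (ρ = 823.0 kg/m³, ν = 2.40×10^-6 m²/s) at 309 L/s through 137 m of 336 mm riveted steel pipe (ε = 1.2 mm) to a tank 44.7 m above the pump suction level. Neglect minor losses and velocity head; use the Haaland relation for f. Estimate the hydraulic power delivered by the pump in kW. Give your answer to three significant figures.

V = 4Q/(πD²) = 3.485 m/s; Re = 4.88×10^5; ε/D = 0.00357; f = 0.02777
h_f = f(L/D)V²/2g = 7.010 m
Total head H = z + h_f = 44.7 + 7.010 = 51.71 m
P_hyd = ρgQH = 823.0·9.81·0.309·51.71 = 129.0 kW

P_hyd ≈ 129 kW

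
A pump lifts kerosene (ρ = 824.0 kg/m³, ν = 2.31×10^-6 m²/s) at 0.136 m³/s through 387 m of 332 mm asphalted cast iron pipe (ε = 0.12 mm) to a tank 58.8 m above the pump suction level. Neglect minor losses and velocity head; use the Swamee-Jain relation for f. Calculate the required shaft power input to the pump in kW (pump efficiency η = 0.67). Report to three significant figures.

P_shaft ≈ 101 kW

V = 4Q/(πD²) = 1.571 m/s; Re = 2.26×10^5; ε/D = 3.61×10^-4; f = 0.01794
h_f = f(L/D)V²/2g = 2.630 m
Total head H = z + h_f = 58.8 + 2.630 = 61.43 m
P_hyd = ρgQH = 824.0·9.81·0.136·61.43 = 67.53 kW
P_shaft = P_hyd/η = 67.53/0.67 = 100.8 kW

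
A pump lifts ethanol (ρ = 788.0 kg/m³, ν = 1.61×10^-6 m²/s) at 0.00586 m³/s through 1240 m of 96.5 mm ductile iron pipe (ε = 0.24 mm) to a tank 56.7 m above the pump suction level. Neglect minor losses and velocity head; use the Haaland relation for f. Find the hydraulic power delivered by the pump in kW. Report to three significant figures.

V = 4Q/(πD²) = 0.8012 m/s; Re = 4.80×10^4; ε/D = 0.00249; f = 0.02747
h_f = f(L/D)V²/2g = 11.55 m
Total head H = z + h_f = 56.7 + 11.55 = 68.25 m
P_hyd = ρgQH = 788.0·9.81·0.00586·68.25 = 3.092 kW

P_hyd ≈ 3.09 kW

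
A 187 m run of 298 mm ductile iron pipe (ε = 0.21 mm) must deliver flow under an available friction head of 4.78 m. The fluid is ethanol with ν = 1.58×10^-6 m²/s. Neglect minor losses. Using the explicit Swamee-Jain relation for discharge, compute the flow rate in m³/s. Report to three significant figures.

Swamee-Jain (Type II): Q = -0.965·√(gD⁵h_f/L)·ln[ε/(3.7D) + √(3.17ν²L/(gD³h_f))]
√(gD⁵h_f/L) = √(9.81·0.298⁵·4.78/187) = 0.02428
ε/(3.7D) = 1.90×10^-4; √(3.17ν²L/(gD³h_f)) = 3.45×10^-5
Q = -0.965·0.02428·ln(2.250×10^-4) = 0.1968 m³/s
Check: V = 2.82 m/s, Re = 5.32×10^5, f = 0.01890, h_f = 4.81 m ≈ 4.78 m ✓

Q ≈ 0.197 m³/s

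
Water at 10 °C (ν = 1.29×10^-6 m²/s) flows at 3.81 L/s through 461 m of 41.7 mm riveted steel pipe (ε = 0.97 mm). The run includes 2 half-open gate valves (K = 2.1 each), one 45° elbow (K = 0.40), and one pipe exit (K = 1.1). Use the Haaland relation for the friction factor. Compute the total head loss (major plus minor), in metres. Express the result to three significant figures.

V = 4Q/(πD²) = 2.790 m/s; V²/2g = 0.3967 m
Re = 9.02×10^4, ε/D = 0.0233 → f = 0.05207 (Haaland)
Major: h_f = f(L/D)·V²/2g = 0.05207·11055·0.3967 = 228.3 m
Minor: ΣK = 5.70; h_m = ΣK·V²/2g = 2.261 m
Total H_L = 228.3 + 2.261 = 230.6 m

H_L ≈ 231 m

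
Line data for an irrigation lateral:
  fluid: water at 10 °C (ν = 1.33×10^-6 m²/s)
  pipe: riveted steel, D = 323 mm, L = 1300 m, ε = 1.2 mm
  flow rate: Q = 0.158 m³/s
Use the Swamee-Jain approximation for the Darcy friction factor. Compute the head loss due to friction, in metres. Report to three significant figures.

h_f ≈ 21.5 m

V = 4Q/(πD²) = 4·0.158/(π·0.323²) = 1.928 m/s
Re = VD/ν = 1.928·0.323/1.33×10^-6 = 4.68×10^5 → turbulent
ε/D = 1.2/323 = 0.00372
Swamee-Jain: f = 0.02817
h_f = f(L/D)V²/(2g) = 0.02817·(1300/0.323)·1.928²/(2·9.81) = 21.49 m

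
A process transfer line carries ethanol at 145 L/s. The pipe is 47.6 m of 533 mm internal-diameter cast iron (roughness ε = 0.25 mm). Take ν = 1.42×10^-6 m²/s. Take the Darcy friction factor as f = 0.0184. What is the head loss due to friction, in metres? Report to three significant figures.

V = 4Q/(πD²) = 4·0.145/(π·0.533²) = 0.6499 m/s
h_f = f(L/D)V²/(2g) = 0.01840·(47.6/0.533)·0.6499²/(2·9.81) = 0.03537 m

h_f ≈ 0.0354 m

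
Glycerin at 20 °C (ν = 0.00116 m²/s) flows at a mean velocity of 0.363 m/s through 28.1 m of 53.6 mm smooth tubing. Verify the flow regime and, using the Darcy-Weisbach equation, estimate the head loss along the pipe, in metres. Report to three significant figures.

h_f ≈ 13.4 m

Re = VD/ν = 0.363·0.05360/0.00116 = 16.8 → laminar (Re < 2300)
f = 64/Re = 3.816
h_f = f(L/D)V²/(2g) = 3.816·(28.1/0.05360)·0.363²/(2·9.81) = 13.43 m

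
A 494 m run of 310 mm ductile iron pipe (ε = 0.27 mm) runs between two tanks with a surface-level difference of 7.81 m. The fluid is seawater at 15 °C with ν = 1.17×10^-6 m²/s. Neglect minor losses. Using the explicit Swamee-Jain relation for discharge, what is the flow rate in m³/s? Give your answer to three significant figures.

Swamee-Jain (Type II): Q = -0.965·√(gD⁵h_f/L)·ln[ε/(3.7D) + √(3.17ν²L/(gD³h_f))]
√(gD⁵h_f/L) = √(9.81·0.310⁵·7.81/494) = 0.02107
ε/(3.7D) = 2.35×10^-4; √(3.17ν²L/(gD³h_f)) = 3.06×10^-5
Q = -0.965·0.02107·ln(2.660×10^-4) = 0.1674 m³/s
Check: V = 2.22 m/s, Re = 5.88×10^5, f = 0.01967, h_f = 7.86 m ≈ 7.81 m ✓

Q ≈ 0.167 m³/s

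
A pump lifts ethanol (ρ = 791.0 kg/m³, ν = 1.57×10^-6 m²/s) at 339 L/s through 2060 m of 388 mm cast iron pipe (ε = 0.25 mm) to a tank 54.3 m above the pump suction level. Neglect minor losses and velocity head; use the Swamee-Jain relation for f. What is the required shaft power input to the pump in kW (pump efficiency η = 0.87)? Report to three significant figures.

P_shaft ≈ 288 kW

V = 4Q/(πD²) = 2.867 m/s; Re = 7.09×10^5; ε/D = 6.44×10^-4; f = 0.01838
h_f = f(L/D)V²/2g = 40.90 m
Total head H = z + h_f = 54.3 + 40.90 = 95.20 m
P_hyd = ρgQH = 791.0·9.81·0.339·95.20 = 250.4 kW
P_shaft = P_hyd/η = 250.4/0.87 = 287.8 kW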